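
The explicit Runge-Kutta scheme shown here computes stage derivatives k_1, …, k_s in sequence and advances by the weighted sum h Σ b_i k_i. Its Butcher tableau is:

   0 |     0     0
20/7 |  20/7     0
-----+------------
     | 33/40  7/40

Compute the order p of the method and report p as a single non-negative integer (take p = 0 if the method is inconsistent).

2

b = (33/40, 7/40)
c = (0, 20/7)
Σ b_i: 33/40·1 + 7/40·1 = 1 ✓
b·c: 7/40·20/7 = 1/2 ✓; 2 stages ⇒ order 2.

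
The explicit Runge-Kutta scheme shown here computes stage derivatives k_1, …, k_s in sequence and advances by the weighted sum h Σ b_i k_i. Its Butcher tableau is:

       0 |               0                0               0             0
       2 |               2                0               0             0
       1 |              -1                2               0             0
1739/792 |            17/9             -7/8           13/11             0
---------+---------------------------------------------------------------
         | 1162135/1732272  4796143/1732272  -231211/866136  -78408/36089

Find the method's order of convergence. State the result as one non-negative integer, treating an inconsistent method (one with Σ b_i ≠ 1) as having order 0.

3

b = (1162135/1732272, 4796143/1732272, -231211/866136, -78408/36089)
c = (0, 2, 1, 1739/792)
Ac = (0, 0, 4, -25/44)
Σ b_i: 1162135/1732272·1 + 4796143/1732272·1 + (-231211/866136)·1 + (-78408/36089)·1 = 1 ✓
b·c: 4796143/1732272·2 + (-231211/866136)·1 + (-78408/36089)·1739/792 = 1/2 ✓
b·c²: 4796143/1732272·4 + (-231211/866136)·1 + (-78408/36089)·3024121/627264 = 1/3 ✓
b·Ac: (-231211/866136)·4 + (-78408/36089)·(-25/44) = 1/6 ✓
b·c³: 4796143/1732272·8 + (-231211/866136)·1 + (-78408/36089)·5258946419/496793088 = -255259115/228659904 ≠ 1/4 ⇒ order 3.
b·(c∘Ac): (-231211/866136)·4 + (-78408/36089)·(-43475/34848) = 711403/433068 ≠ 1/8
b·Ac²: (-231211/866136)·8 + (-78408/36089)·(-51/22) = 314081/108267 ≠ 1/12
b·A²c: (-78408/36089)·52/11 = -370656/36089 ≠ 1/24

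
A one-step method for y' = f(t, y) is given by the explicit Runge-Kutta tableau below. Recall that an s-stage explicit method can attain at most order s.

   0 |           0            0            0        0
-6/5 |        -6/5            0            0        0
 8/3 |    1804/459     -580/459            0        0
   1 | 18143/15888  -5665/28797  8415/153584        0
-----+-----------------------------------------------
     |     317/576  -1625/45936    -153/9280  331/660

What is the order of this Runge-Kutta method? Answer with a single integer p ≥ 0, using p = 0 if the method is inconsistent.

4

b = (317/576, -1625/45936, -153/9280, 331/660)
c = (0, -6/5, 8/3, 1)
Ac = (0, 0, 232/153, 253/662)
Σ b_i: 317/576·1 + (-1625/45936)·1 + (-153/9280)·1 + 331/660·1 = 1 ✓
b·c: (-1625/45936)·(-6/5) + (-153/9280)·8/3 + 331/660·1 = 1/2 ✓
b·c²: (-1625/45936)·36/25 + (-153/9280)·64/9 + 331/660·1 = 1/3 ✓
b·Ac: (-153/9280)·232/153 + 331/660·253/662 = 1/6 ✓
b·c³: (-1625/45936)·(-216/125) + (-153/9280)·512/27 + 331/660·1 = 1/4 ✓
b·(c∘Ac): (-153/9280)·1856/459 + 331/660·253/662 = 1/8 ✓
b·Ac²: (-153/9280)·(-464/255) + 331/660·176/1655 = 1/12 ✓
b·A²c: 331/660·55/662 = 1/24 ✓; 4 stages ⇒ order 4.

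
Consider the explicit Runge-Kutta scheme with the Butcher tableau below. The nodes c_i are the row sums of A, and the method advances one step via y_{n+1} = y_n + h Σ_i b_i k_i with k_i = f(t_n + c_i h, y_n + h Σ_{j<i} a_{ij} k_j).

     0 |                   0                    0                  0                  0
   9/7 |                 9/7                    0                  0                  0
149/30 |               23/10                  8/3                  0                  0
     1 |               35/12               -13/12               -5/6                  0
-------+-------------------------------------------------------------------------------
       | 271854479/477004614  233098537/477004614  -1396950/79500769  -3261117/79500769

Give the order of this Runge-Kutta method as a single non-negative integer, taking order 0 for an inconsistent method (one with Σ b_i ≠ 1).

b = (271854479/477004614, 233098537/477004614, -1396950/79500769, -3261117/79500769)
c = (0, 9/7, 149/30, 1)
Ac = (0, 0, 24/7, -697/126)
Σ b_i: 271854479/477004614·1 + 233098537/477004614·1 + (-1396950/79500769)·1 + (-3261117/79500769)·1 = 1 ✓
b·c: 233098537/477004614·9/7 + (-1396950/79500769)·149/30 + (-3261117/79500769)·1 = 1/2 ✓
b·c²: 233098537/477004614·81/49 + (-1396950/79500769)·22201/900 + (-3261117/79500769)·1 = 1/3 ✓
b·Ac: (-1396950/79500769)·24/7 + (-3261117/79500769)·(-697/126) = 1/6 ✓
b·c³: 233098537/477004614·729/343 + (-1396950/79500769)·3307949/27000 + (-3261117/79500769)·1 = -115719449369/100170968940 ≠ 1/4 ⇒ order 3.
b·(c∘Ac): (-1396950/79500769)·596/35 + (-3261117/79500769)·(-697/126) = -34490351/477004614 ≠ 1/8
b·Ac²: (-1396950/79500769)·216/49 + (-3261117/79500769)·(-1182619/52920) = 168132306163/200341937880 ≠ 1/12
b·A²c: (-3261117/79500769)·(-20/7) = 65222340/556505383 ≠ 1/24

3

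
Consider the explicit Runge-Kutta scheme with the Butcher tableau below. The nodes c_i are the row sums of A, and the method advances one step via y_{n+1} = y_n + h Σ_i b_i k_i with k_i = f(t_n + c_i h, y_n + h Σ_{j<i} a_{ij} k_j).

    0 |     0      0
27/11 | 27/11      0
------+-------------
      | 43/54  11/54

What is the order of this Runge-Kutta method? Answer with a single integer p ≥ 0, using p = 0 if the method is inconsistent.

b = (43/54, 11/54)
c = (0, 27/11)
Σ b_i: 43/54·1 + 11/54·1 = 1 ✓
b·c: 11/54·27/11 = 1/2 ✓; 2 stages ⇒ order 2.

2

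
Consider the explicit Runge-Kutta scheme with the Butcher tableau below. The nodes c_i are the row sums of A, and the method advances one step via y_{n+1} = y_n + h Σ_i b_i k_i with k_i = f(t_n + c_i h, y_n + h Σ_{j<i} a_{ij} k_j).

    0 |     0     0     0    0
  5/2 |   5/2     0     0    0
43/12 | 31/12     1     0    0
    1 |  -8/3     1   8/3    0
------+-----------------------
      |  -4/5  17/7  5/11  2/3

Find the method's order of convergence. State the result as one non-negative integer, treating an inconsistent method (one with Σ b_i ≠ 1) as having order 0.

0

b = (-4/5, 17/7, 5/11, 2/3)
c = (0, 5/2, 43/12, 1)
Ac = (0, 0, 5/2, 217/18)
Σ b_i: (-4/5)·1 + 17/7·1 + 5/11·1 + 2/3·1 = 3176/1155 ≠ 1 ⇒ order 0.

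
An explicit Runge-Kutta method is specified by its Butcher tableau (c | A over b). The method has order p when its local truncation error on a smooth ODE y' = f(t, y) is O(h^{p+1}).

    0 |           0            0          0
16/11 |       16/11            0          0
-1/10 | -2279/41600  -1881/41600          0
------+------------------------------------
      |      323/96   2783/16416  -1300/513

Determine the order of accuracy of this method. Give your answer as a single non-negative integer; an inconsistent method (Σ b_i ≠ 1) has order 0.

3

b = (323/96, 2783/16416, -1300/513)
c = (0, 16/11, -1/10)
Ac = (0, 0, -171/2600)
Σ b_i: 323/96·1 + 2783/16416·1 + (-1300/513)·1 = 1 ✓
b·c: 2783/16416·16/11 + (-1300/513)·(-1/10) = 1/2 ✓
b·c²: 2783/16416·256/121 + (-1300/513)·1/100 = 1/3 ✓
b·Ac: (-1300/513)·(-171/2600) = 1/6 ✓; 3 stages ⇒ order 3.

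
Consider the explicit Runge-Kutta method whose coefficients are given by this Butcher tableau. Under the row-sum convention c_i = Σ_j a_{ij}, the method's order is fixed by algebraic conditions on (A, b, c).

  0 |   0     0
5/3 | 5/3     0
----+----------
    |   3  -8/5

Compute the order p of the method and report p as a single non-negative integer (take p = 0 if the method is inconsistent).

0

b = (3, -8/5)
c = (0, 5/3)
Σ b_i: 3·1 + (-8/5)·1 = 7/5 ≠ 1 ⇒ order 0.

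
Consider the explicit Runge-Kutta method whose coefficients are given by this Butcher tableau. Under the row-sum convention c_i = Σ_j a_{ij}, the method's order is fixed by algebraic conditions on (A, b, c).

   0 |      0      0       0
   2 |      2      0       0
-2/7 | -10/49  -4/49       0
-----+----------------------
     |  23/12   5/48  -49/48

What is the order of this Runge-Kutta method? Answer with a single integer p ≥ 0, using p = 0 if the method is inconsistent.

3

b = (23/12, 5/48, -49/48)
c = (0, 2, -2/7)
Ac = (0, 0, -8/49)
Σ b_i: 23/12·1 + 5/48·1 + (-49/48)·1 = 1 ✓
b·c: 5/48·2 + (-49/48)·(-2/7) = 1/2 ✓
b·c²: 5/48·4 + (-49/48)·4/49 = 1/3 ✓
b·Ac: (-49/48)·(-8/49) = 1/6 ✓; 3 stages ⇒ order 3.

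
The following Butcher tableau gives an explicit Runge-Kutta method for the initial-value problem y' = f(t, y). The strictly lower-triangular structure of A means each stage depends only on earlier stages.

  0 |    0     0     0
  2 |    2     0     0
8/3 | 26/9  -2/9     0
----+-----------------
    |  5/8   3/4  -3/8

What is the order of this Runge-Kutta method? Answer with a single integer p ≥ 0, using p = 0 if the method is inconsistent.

b = (5/8, 3/4, -3/8)
c = (0, 2, 8/3)
Ac = (0, 0, -4/9)
Σ b_i: 5/8·1 + 3/4·1 + (-3/8)·1 = 1 ✓
b·c: 3/4·2 + (-3/8)·8/3 = 1/2 ✓
b·c²: 3/4·4 + (-3/8)·64/9 = 1/3 ✓
b·Ac: (-3/8)·(-4/9) = 1/6 ✓; 3 stages ⇒ order 3.

3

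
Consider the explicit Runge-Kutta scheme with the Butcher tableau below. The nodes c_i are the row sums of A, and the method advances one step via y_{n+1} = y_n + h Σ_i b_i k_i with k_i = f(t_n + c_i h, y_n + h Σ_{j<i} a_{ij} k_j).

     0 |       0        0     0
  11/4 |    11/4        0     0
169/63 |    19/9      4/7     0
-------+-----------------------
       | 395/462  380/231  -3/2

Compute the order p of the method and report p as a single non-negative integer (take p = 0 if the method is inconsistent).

b = (395/462, 380/231, -3/2)
c = (0, 11/4, 169/63)
Ac = (0, 0, 11/7)
Σ b_i: 395/462·1 + 380/231·1 + (-3/2)·1 = 1 ✓
b·c: 380/231·11/4 + (-3/2)·169/63 = 1/2 ✓
b·c²: 380/231·121/16 + (-3/2)·28561/3969 = 8713/5292 ≠ 1/3 ⇒ order 2.
b·Ac: (-3/2)·11/7 = -33/14 ≠ 1/6

2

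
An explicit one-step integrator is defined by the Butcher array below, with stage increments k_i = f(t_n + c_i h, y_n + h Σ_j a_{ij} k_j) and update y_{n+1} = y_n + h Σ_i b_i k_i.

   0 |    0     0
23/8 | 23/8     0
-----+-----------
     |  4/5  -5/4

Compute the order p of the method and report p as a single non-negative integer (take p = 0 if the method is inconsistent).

b = (4/5, -5/4)
c = (0, 23/8)
Σ b_i: 4/5·1 + (-5/4)·1 = -9/20 ≠ 1 ⇒ order 0.

0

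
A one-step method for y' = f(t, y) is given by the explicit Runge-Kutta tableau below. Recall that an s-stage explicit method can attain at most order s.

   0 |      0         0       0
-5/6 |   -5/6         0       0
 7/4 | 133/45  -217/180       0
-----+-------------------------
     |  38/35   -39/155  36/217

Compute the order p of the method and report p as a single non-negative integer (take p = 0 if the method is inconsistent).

3

b = (38/35, -39/155, 36/217)
c = (0, -5/6, 7/4)
Ac = (0, 0, 217/216)
Σ b_i: 38/35·1 + (-39/155)·1 + 36/217·1 = 1 ✓
b·c: (-39/155)·(-5/6) + 36/217·7/4 = 1/2 ✓
b·c²: (-39/155)·25/36 + 36/217·49/16 = 1/3 ✓
b·Ac: 36/217·217/216 = 1/6 ✓; 3 stages ⇒ order 3.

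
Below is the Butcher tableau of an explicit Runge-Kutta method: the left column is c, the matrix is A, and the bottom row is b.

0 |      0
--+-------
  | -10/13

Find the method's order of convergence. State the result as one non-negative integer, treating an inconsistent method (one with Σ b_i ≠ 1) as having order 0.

0

b = (-10/13)
c = (0)
Σ b_i: (-10/13)·1 = -10/13 ≠ 1 ⇒ order 0.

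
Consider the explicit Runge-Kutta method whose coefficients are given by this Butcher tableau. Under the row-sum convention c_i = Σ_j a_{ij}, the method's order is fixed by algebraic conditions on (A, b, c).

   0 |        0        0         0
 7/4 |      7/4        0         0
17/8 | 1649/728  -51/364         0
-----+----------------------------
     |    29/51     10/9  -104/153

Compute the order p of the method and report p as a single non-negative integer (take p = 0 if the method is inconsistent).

3

b = (29/51, 10/9, -104/153)
c = (0, 7/4, 17/8)
Ac = (0, 0, -51/208)
Σ b_i: 29/51·1 + 10/9·1 + (-104/153)·1 = 1 ✓
b·c: 10/9·7/4 + (-104/153)·17/8 = 1/2 ✓
b·c²: 10/9·49/16 + (-104/153)·289/64 = 1/3 ✓
b·Ac: (-104/153)·(-51/208) = 1/6 ✓; 3 stages ⇒ order 3.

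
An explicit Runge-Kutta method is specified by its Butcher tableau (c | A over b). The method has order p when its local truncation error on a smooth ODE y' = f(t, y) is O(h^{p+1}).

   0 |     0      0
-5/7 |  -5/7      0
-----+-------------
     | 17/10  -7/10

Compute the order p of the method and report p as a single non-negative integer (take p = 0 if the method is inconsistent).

2

b = (17/10, -7/10)
c = (0, -5/7)
Σ b_i: 17/10·1 + (-7/10)·1 = 1 ✓
b·c: (-7/10)·(-5/7) = 1/2 ✓; 2 stages ⇒ order 2.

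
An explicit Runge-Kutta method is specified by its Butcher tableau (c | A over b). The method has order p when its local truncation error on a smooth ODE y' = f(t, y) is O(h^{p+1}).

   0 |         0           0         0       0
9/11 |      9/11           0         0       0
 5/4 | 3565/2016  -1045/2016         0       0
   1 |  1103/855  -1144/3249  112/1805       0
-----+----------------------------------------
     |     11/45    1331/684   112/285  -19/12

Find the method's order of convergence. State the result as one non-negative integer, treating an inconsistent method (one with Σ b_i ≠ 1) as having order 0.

b = (11/45, 1331/684, 112/285, -19/12)
c = (0, 9/11, 5/4, 1)
Ac = (0, 0, -95/224, -4/19)
Σ b_i: 11/45·1 + 1331/684·1 + 112/285·1 + (-19/12)·1 = 1 ✓
b·c: 1331/684·9/11 + 112/285·5/4 + (-19/12)·1 = 1/2 ✓
b·c²: 1331/684·81/121 + 112/285·25/16 + (-19/12)·1 = 1/3 ✓
b·Ac: 112/285·(-95/224) + (-19/12)·(-4/19) = 1/6 ✓
b·c³: 1331/684·729/1331 + 112/285·125/64 + (-19/12)·1 = 1/4 ✓
b·(c∘Ac): 112/285·(-475/896) + (-19/12)·(-4/19) = 1/8 ✓
b·Ac²: 112/285·(-855/2464) + (-19/12)·(-29/209) = 1/12 ✓
b·A²c: (-19/12)·(-1/38) = 1/24 ✓; 4 stages ⇒ order 4.

4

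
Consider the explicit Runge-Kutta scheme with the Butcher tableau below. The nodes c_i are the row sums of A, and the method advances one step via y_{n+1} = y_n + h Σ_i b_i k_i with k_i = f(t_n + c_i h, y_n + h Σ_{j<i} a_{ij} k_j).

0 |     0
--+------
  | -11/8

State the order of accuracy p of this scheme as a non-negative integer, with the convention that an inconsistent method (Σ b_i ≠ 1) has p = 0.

0

b = (-11/8)
c = (0)
Σ b_i: (-11/8)·1 = -11/8 ≠ 1 ⇒ order 0.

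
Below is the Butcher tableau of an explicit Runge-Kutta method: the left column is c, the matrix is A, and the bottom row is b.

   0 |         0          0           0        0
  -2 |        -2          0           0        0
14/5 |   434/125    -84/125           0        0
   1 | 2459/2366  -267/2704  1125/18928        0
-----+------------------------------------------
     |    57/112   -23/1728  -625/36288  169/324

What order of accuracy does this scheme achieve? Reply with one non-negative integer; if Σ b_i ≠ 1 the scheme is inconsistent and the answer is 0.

4

b = (57/112, -23/1728, -625/36288, 169/324)
c = (0, -2, 14/5, 1)
Ac = (0, 0, 168/125, 123/338)
Σ b_i: 57/112·1 + (-23/1728)·1 + (-625/36288)·1 + 169/324·1 = 1 ✓
b·c: (-23/1728)·(-2) + (-625/36288)·14/5 + 169/324·1 = 1/2 ✓
b·c²: (-23/1728)·4 + (-625/36288)·196/25 + 169/324·1 = 1/3 ✓
b·Ac: (-625/36288)·168/125 + 169/324·123/338 = 1/6 ✓
b·c³: (-23/1728)·(-8) + (-625/36288)·2744/125 + 169/324·1 = 1/4 ✓
b·(c∘Ac): (-625/36288)·2352/625 + 169/324·123/338 = 1/8 ✓
b·Ac²: (-625/36288)·(-336/125) + 169/324·12/169 = 1/12 ✓
b·A²c: 169/324·27/338 = 1/24 ✓; 4 stages ⇒ order 4.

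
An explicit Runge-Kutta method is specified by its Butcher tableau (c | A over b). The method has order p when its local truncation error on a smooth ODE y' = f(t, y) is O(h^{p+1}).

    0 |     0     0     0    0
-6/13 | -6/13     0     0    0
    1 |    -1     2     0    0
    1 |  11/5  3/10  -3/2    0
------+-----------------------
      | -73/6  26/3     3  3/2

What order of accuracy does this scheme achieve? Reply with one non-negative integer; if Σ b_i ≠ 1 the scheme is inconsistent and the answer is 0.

2

b = (-73/6, 26/3, 3, 3/2)
c = (0, -6/13, 1, 1)
Ac = (0, 0, -12/13, -213/130)
Σ b_i: (-73/6)·1 + 26/3·1 + 3·1 + 3/2·1 = 1 ✓
b·c: 26/3·(-6/13) + 3·1 + 3/2·1 = 1/2 ✓
b·c²: 26/3·36/169 + 3·1 + 3/2·1 = 165/26 ≠ 1/3 ⇒ order 2.
b·Ac: 3·(-12/13) + 3/2·(-213/130) = -1359/260 ≠ 1/6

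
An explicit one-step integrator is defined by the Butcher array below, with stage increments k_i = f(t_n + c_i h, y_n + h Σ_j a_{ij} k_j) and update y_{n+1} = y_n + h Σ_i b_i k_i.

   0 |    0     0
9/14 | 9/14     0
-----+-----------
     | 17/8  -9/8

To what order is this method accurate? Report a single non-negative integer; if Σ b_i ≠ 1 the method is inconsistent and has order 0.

b = (17/8, -9/8)
c = (0, 9/14)
Σ b_i: 17/8·1 + (-9/8)·1 = 1 ✓
b·c: (-9/8)·9/14 = -81/112 ≠ 1/2 ⇒ order 1.

1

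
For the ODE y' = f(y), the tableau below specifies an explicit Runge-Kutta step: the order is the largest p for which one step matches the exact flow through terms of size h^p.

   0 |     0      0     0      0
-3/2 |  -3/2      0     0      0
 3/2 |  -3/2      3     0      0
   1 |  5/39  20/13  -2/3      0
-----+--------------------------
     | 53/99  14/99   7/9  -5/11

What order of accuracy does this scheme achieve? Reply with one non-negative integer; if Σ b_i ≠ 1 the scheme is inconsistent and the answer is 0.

b = (53/99, 14/99, 7/9, -5/11)
c = (0, -3/2, 3/2, 1)
Ac = (0, 0, -9/2, -43/13)
Σ b_i: 53/99·1 + 14/99·1 + 7/9·1 + (-5/11)·1 = 1 ✓
b·c: 14/99·(-3/2) + 7/9·3/2 + (-5/11)·1 = 1/2 ✓
b·c²: 14/99·9/4 + 7/9·9/4 + (-5/11)·1 = 71/44 ≠ 1/3 ⇒ order 2.
b·Ac: 7/9·(-9/2) + (-5/11)·(-43/13) = -571/286 ≠ 1/6

2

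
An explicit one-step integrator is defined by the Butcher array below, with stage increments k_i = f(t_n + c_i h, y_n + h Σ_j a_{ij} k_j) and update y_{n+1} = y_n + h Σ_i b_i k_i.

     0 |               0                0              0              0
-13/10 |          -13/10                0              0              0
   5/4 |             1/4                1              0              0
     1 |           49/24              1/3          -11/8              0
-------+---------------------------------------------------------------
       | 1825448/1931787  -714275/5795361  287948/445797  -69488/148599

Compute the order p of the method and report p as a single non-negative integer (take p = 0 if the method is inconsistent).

b = (1825448/1931787, -714275/5795361, 287948/445797, -69488/148599)
c = (0, -13/10, 5/4, 1)
Ac = (0, 0, -13/10, -1033/480)
Σ b_i: 1825448/1931787·1 + (-714275/5795361)·1 + 287948/445797·1 + (-69488/148599)·1 = 1 ✓
b·c: (-714275/5795361)·(-13/10) + 287948/445797·5/4 + (-69488/148599)·1 = 1/2 ✓
b·c²: (-714275/5795361)·169/100 + 287948/445797·25/16 + (-69488/148599)·1 = 1/3 ✓
b·Ac: 287948/445797·(-13/10) + (-69488/148599)·(-1033/480) = 1/6 ✓
b·c³: (-714275/5795361)·(-2197/1000) + 287948/445797·125/64 + (-69488/148599)·1 = 12657251/11887920 ≠ 1/4 ⇒ order 3.
b·(c∘Ac): 287948/445797·(-13/8) + (-69488/148599)·(-1033/480) = -96418/2228985 ≠ 1/8
b·Ac²: 287948/445797·169/100 + (-69488/148599)·(-15217/9600) = 110043/60040 ≠ 1/12
b·A²c: (-69488/148599)·143/80 = -56459/67545 ≠ 1/24

3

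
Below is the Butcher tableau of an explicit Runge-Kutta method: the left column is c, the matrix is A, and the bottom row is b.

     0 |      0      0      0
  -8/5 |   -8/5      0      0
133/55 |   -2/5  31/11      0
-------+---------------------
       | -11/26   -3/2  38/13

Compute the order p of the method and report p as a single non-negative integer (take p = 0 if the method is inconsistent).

1

b = (-11/26, -3/2, 38/13)
c = (0, -8/5, 133/55)
Ac = (0, 0, -248/55)
Σ b_i: (-11/26)·1 + (-3/2)·1 + 38/13·1 = 1 ✓
b·c: (-3/2)·(-8/5) + 38/13·133/55 = 1354/143 ≠ 1/2 ⇒ order 1.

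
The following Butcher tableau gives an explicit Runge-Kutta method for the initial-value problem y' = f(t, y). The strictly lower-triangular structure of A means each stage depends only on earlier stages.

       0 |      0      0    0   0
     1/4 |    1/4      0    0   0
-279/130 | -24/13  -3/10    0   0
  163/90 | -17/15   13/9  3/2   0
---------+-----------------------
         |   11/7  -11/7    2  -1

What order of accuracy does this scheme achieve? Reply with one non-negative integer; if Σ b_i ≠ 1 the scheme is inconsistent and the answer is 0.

b = (11/7, -11/7, 2, -1)
c = (0, 1/4, -279/130, 163/90)
Ac = (0, 0, -3/40, -1672/585)
Σ b_i: 11/7·1 + (-11/7)·1 + 2·1 + (-1)·1 = 1 ✓
b·c: (-11/7)·1/4 + 2·(-279/130) + (-1)·163/90 = -106409/16380 ≠ 1/2 ⇒ order 1.

1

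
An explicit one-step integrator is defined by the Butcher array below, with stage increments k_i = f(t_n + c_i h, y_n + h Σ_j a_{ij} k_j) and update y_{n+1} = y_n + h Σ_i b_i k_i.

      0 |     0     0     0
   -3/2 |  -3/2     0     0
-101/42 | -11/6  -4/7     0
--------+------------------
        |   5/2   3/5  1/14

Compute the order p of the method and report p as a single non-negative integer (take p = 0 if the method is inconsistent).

b = (5/2, 3/5, 1/14)
c = (0, -3/2, -101/42)
Ac = (0, 0, 6/7)
Σ b_i: 5/2·1 + 3/5·1 + 1/14·1 = 111/35 ≠ 1 ⇒ order 0.

0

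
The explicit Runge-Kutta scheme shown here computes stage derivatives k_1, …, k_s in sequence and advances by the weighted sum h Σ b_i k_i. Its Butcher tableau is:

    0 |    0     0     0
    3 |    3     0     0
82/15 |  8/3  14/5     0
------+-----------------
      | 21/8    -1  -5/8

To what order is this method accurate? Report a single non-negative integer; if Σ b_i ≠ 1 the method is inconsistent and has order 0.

1

b = (21/8, -1, -5/8)
c = (0, 3, 82/15)
Ac = (0, 0, 42/5)
Σ b_i: 21/8·1 + (-1)·1 + (-5/8)·1 = 1 ✓
b·c: (-1)·3 + (-5/8)·82/15 = -77/12 ≠ 1/2 ⇒ order 1.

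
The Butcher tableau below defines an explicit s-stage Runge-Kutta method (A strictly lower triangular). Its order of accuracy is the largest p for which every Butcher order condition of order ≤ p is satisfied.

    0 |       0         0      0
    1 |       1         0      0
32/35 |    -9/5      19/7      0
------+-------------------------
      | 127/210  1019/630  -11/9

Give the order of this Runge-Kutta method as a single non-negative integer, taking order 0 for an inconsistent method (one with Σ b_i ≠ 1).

2

b = (127/210, 1019/630, -11/9)
c = (0, 1, 32/35)
Ac = (0, 0, 19/7)
Σ b_i: 127/210·1 + 1019/630·1 + (-11/9)·1 = 1 ✓
b·c: 1019/630·1 + (-11/9)·32/35 = 1/2 ✓
b·c²: 1019/630·1 + (-11/9)·1024/1225 = 4379/7350 ≠ 1/3 ⇒ order 2.
b·Ac: (-11/9)·19/7 = -209/63 ≠ 1/6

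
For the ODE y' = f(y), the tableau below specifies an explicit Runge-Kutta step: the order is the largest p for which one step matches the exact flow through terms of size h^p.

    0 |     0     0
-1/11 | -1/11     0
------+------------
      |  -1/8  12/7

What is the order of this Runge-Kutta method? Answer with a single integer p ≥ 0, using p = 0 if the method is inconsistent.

0

b = (-1/8, 12/7)
c = (0, -1/11)
Σ b_i: (-1/8)·1 + 12/7·1 = 89/56 ≠ 1 ⇒ order 0.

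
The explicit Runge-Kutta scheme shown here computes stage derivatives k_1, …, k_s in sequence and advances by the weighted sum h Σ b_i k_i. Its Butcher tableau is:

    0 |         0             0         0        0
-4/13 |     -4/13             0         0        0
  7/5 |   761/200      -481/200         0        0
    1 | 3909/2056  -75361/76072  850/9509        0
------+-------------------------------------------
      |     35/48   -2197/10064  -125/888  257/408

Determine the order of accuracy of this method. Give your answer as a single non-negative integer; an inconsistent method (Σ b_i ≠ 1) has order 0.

b = (35/48, -2197/10064, -125/888, 257/408)
c = (0, -4/13, 7/5, 1)
Ac = (0, 0, 37/50, 221/514)
Σ b_i: 35/48·1 + (-2197/10064)·1 + (-125/888)·1 + 257/408·1 = 1 ✓
b·c: (-2197/10064)·(-4/13) + (-125/888)·7/5 + 257/408·1 = 1/2 ✓
b·c²: (-2197/10064)·16/169 + (-125/888)·49/25 + 257/408·1 = 1/3 ✓
b·Ac: (-125/888)·37/50 + 257/408·221/514 = 1/6 ✓
b·c³: (-2197/10064)·(-64/2197) + (-125/888)·343/125 + 257/408·1 = 1/4 ✓
b·(c∘Ac): (-125/888)·259/250 + 257/408·221/514 = 1/8 ✓
b·Ac²: (-125/888)·(-74/325) + 257/408·272/3341 = 1/12 ✓
b·A²c: 257/408·17/257 = 1/24 ✓; 4 stages ⇒ order 4.

4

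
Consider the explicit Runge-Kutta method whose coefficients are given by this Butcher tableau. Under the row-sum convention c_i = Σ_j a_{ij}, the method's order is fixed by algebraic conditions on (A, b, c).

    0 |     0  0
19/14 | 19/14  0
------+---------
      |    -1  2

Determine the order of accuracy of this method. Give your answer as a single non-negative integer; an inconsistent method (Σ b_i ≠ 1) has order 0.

1

b = (-1, 2)
c = (0, 19/14)
Σ b_i: (-1)·1 + 2·1 = 1 ✓
b·c: 2·19/14 = 19/7 ≠ 1/2 ⇒ order 1.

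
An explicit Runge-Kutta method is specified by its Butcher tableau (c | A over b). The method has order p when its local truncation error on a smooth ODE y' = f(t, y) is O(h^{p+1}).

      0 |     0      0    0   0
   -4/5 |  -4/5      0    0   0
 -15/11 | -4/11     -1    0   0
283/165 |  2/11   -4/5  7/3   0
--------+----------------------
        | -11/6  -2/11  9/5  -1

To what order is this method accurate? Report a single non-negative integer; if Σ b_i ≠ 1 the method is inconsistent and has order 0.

b = (-11/6, -2/11, 9/5, -1)
c = (0, -4/5, -15/11, 283/165)
Ac = (0, 0, 4/5, -699/275)
Σ b_i: (-11/6)·1 + (-2/11)·1 + 9/5·1 + (-1)·1 = -401/330 ≠ 1 ⇒ order 0.

0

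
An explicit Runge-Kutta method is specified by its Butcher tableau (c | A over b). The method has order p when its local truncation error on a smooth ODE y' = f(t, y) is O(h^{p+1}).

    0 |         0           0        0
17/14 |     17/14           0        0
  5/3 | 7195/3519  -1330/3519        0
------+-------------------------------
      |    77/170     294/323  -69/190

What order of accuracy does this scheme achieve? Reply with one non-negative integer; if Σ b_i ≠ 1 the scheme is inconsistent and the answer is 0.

3

b = (77/170, 294/323, -69/190)
c = (0, 17/14, 5/3)
Ac = (0, 0, -95/207)
Σ b_i: 77/170·1 + 294/323·1 + (-69/190)·1 = 1 ✓
b·c: 294/323·17/14 + (-69/190)·5/3 = 1/2 ✓
b·c²: 294/323·289/196 + (-69/190)·25/9 = 1/3 ✓
b·Ac: (-69/190)·(-95/207) = 1/6 ✓; 3 stages ⇒ order 3.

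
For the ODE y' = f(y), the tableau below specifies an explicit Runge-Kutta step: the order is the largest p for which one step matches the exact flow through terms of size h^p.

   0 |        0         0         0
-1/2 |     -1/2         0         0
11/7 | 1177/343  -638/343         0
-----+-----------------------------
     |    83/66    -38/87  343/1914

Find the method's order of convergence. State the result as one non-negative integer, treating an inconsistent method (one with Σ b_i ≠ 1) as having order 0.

3

b = (83/66, -38/87, 343/1914)
c = (0, -1/2, 11/7)
Ac = (0, 0, 319/343)
Σ b_i: 83/66·1 + (-38/87)·1 + 343/1914·1 = 1 ✓
b·c: (-38/87)·(-1/2) + 343/1914·11/7 = 1/2 ✓
b·c²: (-38/87)·1/4 + 343/1914·121/49 = 1/3 ✓
b·Ac: 343/1914·319/343 = 1/6 ✓; 3 stages ⇒ order 3.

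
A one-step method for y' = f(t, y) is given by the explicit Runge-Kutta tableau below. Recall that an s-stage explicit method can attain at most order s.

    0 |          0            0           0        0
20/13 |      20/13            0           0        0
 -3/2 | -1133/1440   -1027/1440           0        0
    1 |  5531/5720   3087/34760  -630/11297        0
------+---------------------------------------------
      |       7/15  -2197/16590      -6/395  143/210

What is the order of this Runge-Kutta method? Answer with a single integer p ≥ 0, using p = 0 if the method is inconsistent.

b = (7/15, -2197/16590, -6/395, 143/210)
c = (0, 20/13, -3/2, 1)
Ac = (0, 0, -79/72, 63/286)
Σ b_i: 7/15·1 + (-2197/16590)·1 + (-6/395)·1 + 143/210·1 = 1 ✓
b·c: (-2197/16590)·20/13 + (-6/395)·(-3/2) + 143/210·1 = 1/2 ✓
b·c²: (-2197/16590)·400/169 + (-6/395)·9/4 + 143/210·1 = 1/3 ✓
b·Ac: (-6/395)·(-79/72) + 143/210·63/286 = 1/6 ✓
b·c³: (-2197/16590)·8000/2197 + (-6/395)·(-27/8) + 143/210·1 = 1/4 ✓
b·(c∘Ac): (-6/395)·79/48 + 143/210·63/286 = 1/8 ✓
b·Ac²: (-6/395)·(-395/234) + 143/210·315/3718 = 1/12 ✓
b·A²c: 143/210·35/572 = 1/24 ✓; 4 stages ⇒ order 4.

4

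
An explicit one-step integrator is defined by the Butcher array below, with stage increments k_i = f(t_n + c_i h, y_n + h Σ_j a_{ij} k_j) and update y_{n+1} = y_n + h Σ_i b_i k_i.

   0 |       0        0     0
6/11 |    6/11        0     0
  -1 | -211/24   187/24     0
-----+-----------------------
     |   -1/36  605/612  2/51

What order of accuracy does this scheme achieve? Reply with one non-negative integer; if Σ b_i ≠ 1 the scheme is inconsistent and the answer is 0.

b = (-1/36, 605/612, 2/51)
c = (0, 6/11, -1)
Ac = (0, 0, 17/4)
Σ b_i: (-1/36)·1 + 605/612·1 + 2/51·1 = 1 ✓
b·c: 605/612·6/11 + 2/51·(-1) = 1/2 ✓
b·c²: 605/612·36/121 + 2/51·1 = 1/3 ✓
b·Ac: 2/51·17/4 = 1/6 ✓; 3 stages ⇒ order 3.

3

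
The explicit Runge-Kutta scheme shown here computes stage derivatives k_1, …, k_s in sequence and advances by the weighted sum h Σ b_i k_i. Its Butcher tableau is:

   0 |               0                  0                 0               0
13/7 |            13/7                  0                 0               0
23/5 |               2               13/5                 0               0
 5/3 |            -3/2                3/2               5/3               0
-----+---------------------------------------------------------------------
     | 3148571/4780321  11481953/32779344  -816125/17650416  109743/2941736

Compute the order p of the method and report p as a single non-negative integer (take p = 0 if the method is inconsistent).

b = (3148571/4780321, 11481953/32779344, -816125/17650416, 109743/2941736)
c = (0, 13/7, 23/5, 5/3)
Ac = (0, 0, 169/35, 439/42)
Σ b_i: 3148571/4780321·1 + 11481953/32779344·1 + (-816125/17650416)·1 + 109743/2941736·1 = 1 ✓
b·c: 11481953/32779344·13/7 + (-816125/17650416)·23/5 + 109743/2941736·5/3 = 1/2 ✓
b·c²: 11481953/32779344·169/49 + (-816125/17650416)·529/25 + 109743/2941736·25/9 = 1/3 ✓
b·Ac: (-816125/17650416)·169/35 + 109743/2941736·439/42 = 1/6 ✓
b·c³: 11481953/32779344·2197/343 + (-816125/17650416)·12167/125 + 109743/2941736·125/27 = -96570875/46332342 ≠ 1/4 ⇒ order 3.
b·(c∘Ac): (-816125/17650416)·3887/175 + 109743/2941736·2195/126 = -3882985/10296076 ≠ 1/8
b·Ac²: (-816125/17650416)·2197/245 + 109743/2941736·59447/1470 = 84479741/77220570 ≠ 1/12
b·A²c: 109743/2941736·169/21 = 6182189/20592152 ≠ 1/24

3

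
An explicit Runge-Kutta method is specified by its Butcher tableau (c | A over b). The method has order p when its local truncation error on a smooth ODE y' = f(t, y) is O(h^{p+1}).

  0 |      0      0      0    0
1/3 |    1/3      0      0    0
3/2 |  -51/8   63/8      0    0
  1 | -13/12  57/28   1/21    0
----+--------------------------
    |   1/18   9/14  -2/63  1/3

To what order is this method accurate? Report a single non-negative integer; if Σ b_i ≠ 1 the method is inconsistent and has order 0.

b = (1/18, 9/14, -2/63, 1/3)
c = (0, 1/3, 3/2, 1)
Ac = (0, 0, 21/8, 3/4)
Σ b_i: 1/18·1 + 9/14·1 + (-2/63)·1 + 1/3·1 = 1 ✓
b·c: 9/14·1/3 + (-2/63)·3/2 + 1/3·1 = 1/2 ✓
b·c²: 9/14·1/9 + (-2/63)·9/4 + 1/3·1 = 1/3 ✓
b·Ac: (-2/63)·21/8 + 1/3·3/4 = 1/6 ✓
b·c³: 9/14·1/27 + (-2/63)·27/8 + 1/3·1 = 1/4 ✓
b·(c∘Ac): (-2/63)·63/16 + 1/3·3/4 = 1/8 ✓
b·Ac²: (-2/63)·7/8 + 1/3·1/3 = 1/12 ✓
b·A²c: 1/3·1/8 = 1/24 ✓; 4 stages ⇒ order 4.

4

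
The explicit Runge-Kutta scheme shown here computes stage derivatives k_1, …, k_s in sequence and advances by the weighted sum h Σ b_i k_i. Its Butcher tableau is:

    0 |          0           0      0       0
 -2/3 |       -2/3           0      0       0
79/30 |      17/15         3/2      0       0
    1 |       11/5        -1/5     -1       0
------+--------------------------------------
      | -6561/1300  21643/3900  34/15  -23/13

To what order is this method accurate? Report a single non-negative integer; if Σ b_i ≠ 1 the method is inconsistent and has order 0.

b = (-6561/1300, 21643/3900, 34/15, -23/13)
c = (0, -2/3, 79/30, 1)
Ac = (0, 0, -1, -5/2)
Σ b_i: (-6561/1300)·1 + 21643/3900·1 + 34/15·1 + (-23/13)·1 = 1 ✓
b·c: 21643/3900·(-2/3) + 34/15·79/30 + (-23/13)·1 = 1/2 ✓
b·c²: 21643/3900·4/9 + 34/15·6241/900 + (-23/13)·1 = 160049/9750 ≠ 1/3 ⇒ order 2.
b·Ac: 34/15·(-1) + (-23/13)·(-5/2) = 841/390 ≠ 1/6

2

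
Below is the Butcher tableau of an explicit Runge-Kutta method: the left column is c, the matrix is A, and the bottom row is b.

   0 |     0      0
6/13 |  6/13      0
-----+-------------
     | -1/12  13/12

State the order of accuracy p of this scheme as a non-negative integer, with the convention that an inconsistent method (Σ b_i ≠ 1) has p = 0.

2

b = (-1/12, 13/12)
c = (0, 6/13)
Σ b_i: (-1/12)·1 + 13/12·1 = 1 ✓
b·c: 13/12·6/13 = 1/2 ✓; 2 stages ⇒ order 2.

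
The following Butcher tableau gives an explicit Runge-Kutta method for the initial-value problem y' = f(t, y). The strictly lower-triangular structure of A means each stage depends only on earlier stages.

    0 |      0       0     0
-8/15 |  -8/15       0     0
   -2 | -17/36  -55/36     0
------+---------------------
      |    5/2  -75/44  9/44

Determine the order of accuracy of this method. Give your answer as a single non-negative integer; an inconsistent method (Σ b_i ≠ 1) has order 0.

3

b = (5/2, -75/44, 9/44)
c = (0, -8/15, -2)
Ac = (0, 0, 22/27)
Σ b_i: 5/2·1 + (-75/44)·1 + 9/44·1 = 1 ✓
b·c: (-75/44)·(-8/15) + 9/44·(-2) = 1/2 ✓
b·c²: (-75/44)·64/225 + 9/44·4 = 1/3 ✓
b·Ac: 9/44·22/27 = 1/6 ✓; 3 stages ⇒ order 3.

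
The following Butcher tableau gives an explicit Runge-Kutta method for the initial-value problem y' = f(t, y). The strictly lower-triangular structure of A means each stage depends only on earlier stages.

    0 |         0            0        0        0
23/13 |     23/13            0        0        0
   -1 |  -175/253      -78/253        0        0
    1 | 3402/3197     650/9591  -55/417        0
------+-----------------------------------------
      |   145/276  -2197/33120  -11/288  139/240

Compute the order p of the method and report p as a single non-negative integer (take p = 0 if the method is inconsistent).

4

b = (145/276, -2197/33120, -11/288, 139/240)
c = (0, 23/13, -1, 1)
Ac = (0, 0, -6/11, 35/139)
Σ b_i: 145/276·1 + (-2197/33120)·1 + (-11/288)·1 + 139/240·1 = 1 ✓
b·c: (-2197/33120)·23/13 + (-11/288)·(-1) + 139/240·1 = 1/2 ✓
b·c²: (-2197/33120)·529/169 + (-11/288)·1 + 139/240·1 = 1/3 ✓
b·Ac: (-11/288)·(-6/11) + 139/240·35/139 = 1/6 ✓
b·c³: (-2197/33120)·12167/2197 + (-11/288)·(-1) + 139/240·1 = 1/4 ✓
b·(c∘Ac): (-11/288)·6/11 + 139/240·35/139 = 1/8 ✓
b·Ac²: (-11/288)·(-138/143) + 139/240·145/1807 = 1/12 ✓
b·A²c: 139/240·10/139 = 1/24 ✓; 4 stages ⇒ order 4.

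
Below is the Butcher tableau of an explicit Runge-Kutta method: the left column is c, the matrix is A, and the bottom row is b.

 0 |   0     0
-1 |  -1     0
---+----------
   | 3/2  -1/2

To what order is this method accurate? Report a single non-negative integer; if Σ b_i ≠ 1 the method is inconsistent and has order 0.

2

b = (3/2, -1/2)
c = (0, -1)
Σ b_i: 3/2·1 + (-1/2)·1 = 1 ✓
b·c: (-1/2)·(-1) = 1/2 ✓; 2 stages ⇒ order 2.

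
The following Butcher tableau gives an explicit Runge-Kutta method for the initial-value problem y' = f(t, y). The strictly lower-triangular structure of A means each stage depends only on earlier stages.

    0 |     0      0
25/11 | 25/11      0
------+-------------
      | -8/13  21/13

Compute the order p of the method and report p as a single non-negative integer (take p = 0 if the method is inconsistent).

b = (-8/13, 21/13)
c = (0, 25/11)
Σ b_i: (-8/13)·1 + 21/13·1 = 1 ✓
b·c: 21/13·25/11 = 525/143 ≠ 1/2 ⇒ order 1.

1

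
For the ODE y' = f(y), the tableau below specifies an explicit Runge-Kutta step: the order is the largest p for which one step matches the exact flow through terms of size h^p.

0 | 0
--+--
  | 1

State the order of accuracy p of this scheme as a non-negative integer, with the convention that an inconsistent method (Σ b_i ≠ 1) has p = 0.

1

b = (1)
c = (0)
Σ b_i: 1·1 = 1 ✓; 1 stage ⇒ order 1.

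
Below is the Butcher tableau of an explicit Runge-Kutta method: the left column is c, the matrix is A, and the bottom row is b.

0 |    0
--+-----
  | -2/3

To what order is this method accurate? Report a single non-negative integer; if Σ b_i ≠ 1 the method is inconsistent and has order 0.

0

b = (-2/3)
c = (0)
Σ b_i: (-2/3)·1 = -2/3 ≠ 1 ⇒ order 0.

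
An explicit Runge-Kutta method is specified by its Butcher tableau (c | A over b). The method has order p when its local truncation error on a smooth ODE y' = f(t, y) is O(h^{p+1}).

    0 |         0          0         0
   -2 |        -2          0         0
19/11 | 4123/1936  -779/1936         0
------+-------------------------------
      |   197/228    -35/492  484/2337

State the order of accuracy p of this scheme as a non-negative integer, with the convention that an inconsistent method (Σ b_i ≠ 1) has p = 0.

3

b = (197/228, -35/492, 484/2337)
c = (0, -2, 19/11)
Ac = (0, 0, 779/968)
Σ b_i: 197/228·1 + (-35/492)·1 + 484/2337·1 = 1 ✓
b·c: (-35/492)·(-2) + 484/2337·19/11 = 1/2 ✓
b·c²: (-35/492)·4 + 484/2337·361/121 = 1/3 ✓
b·Ac: 484/2337·779/968 = 1/6 ✓; 3 stages ⇒ order 3.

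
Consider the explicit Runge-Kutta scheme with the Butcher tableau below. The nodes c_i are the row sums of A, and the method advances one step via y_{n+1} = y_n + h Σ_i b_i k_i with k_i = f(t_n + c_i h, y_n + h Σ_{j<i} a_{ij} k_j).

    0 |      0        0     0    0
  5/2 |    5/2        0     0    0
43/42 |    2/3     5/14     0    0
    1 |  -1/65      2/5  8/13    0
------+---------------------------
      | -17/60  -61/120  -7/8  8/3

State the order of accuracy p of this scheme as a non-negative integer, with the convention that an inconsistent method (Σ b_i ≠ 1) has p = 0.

2

b = (-17/60, -61/120, -7/8, 8/3)
c = (0, 5/2, 43/42, 1)
Ac = (0, 0, 25/28, 445/273)
Σ b_i: (-17/60)·1 + (-61/120)·1 + (-7/8)·1 + 8/3·1 = 1 ✓
b·c: (-61/120)·5/2 + (-7/8)·43/42 + 8/3·1 = 1/2 ✓
b·c²: (-61/120)·25/4 + (-7/8)·1849/1764 + 8/3·1 = -1439/1008 ≠ 1/3 ⇒ order 2.
b·Ac: (-7/8)·25/28 + 8/3·445/273 = 93445/26208 ≠ 1/6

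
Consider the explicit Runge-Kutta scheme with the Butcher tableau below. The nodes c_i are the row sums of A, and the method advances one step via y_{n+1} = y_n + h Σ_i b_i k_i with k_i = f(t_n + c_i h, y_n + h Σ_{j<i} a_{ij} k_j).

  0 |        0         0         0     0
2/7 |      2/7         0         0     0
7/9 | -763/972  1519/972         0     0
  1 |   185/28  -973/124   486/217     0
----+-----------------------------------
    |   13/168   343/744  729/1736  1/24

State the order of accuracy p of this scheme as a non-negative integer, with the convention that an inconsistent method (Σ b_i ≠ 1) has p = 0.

4

b = (13/168, 343/744, 729/1736, 1/24)
c = (0, 2/7, 7/9, 1)
Ac = (0, 0, 217/486, -1/2)
Σ b_i: 13/168·1 + 343/744·1 + 729/1736·1 + 1/24·1 = 1 ✓
b·c: 343/744·2/7 + 729/1736·7/9 + 1/24·1 = 1/2 ✓
b·c²: 343/744·4/49 + 729/1736·49/81 + 1/24·1 = 1/3 ✓
b·Ac: 729/1736·217/486 + 1/24·(-1/2) = 1/6 ✓
b·c³: 343/744·8/343 + 729/1736·343/729 + 1/24·1 = 1/4 ✓
b·(c∘Ac): 729/1736·1519/4374 + 1/24·(-1/2) = 1/8 ✓
b·Ac²: 729/1736·31/243 + 1/24·5/7 = 1/12 ✓
b·A²c: 1/24·1 = 1/24 ✓; 4 stages ⇒ order 4.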